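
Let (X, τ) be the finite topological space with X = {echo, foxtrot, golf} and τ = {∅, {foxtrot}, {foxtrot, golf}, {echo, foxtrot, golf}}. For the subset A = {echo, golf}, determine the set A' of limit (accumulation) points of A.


A' = {echo}

For each x ∈ X, list the open sets U ∈ τ with x ∈ U, then check whether U ∩ (A ∖ {x}) ≠ ∅ for every such U.
  x = echo: opens ∋ x are {echo, foxtrot, golf}; each meets A ∖ {echo}, so x IS a limit point.
  x = foxtrot: open {foxtrot} ∋ x has {foxtrot} ∩ (A ∖ {foxtrot}) = ∅, so x is NOT a limit point.
  x = golf: open {foxtrot, golf} ∋ x has {foxtrot, golf} ∩ (A ∖ {golf}) = ∅, so x is NOT a limit point.
Collecting: A' = {echo}.


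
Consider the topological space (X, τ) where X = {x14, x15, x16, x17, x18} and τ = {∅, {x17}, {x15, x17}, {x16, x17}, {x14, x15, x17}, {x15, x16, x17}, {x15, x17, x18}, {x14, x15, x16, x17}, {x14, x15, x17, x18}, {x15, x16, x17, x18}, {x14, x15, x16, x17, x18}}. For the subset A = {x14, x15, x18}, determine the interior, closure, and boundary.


int(A) = ∅, cl(A) = {x14, x15, x18}, ∂A = {x14, x15, x18}.

Closed sets in (X, τ) are complements of opens:
  closed(X, τ) = {∅, {x14}, {x16}, {x18}, {x14, x16}, {x14, x18}, {x16, x18}, {x14, x15, x18}, {x14, x16, x18}, {x14, x15, x16, x18}, {x14, x15, x16, x17, x18}}.
int(A) = ⋃ {U ∈ τ : U ⊆ A}. Opens contained in A: ∅.
Taking the union of these: int(A) = ∅.
cl(A) = ⋂ {C closed : A ⊆ C}. Closed sets containing A: {x14, x15, x18}, {x14, x15, x16, x18}, {x14, x15, x16, x17, x18}.
Intersecting these: cl(A) = {x14, x15, x18}.
∂A = cl(A) ∖ int(A) = {x14, x15, x18} ∖ ∅ = {x14, x15, x18}.


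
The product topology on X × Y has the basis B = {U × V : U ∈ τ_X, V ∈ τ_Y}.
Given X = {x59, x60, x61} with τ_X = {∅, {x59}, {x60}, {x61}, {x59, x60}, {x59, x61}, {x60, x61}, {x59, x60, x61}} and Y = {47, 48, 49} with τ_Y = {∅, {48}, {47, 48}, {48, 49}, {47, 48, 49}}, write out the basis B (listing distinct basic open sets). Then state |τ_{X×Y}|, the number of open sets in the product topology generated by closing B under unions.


Basis B = {∅ × ∅, {x59} × {48}, {x60} × {48}, {x61} × {48}, {x59} × {47, 48}, {x59} × {48, 49}, {x59, x60} × {48}, {x59, x61} × {48}, {x60} × {47, 48}, {x60} × {48, 49}, {x60, x61} × {48}, {x61} × {47, 48}, {x61} × {48, 49}, {x59} × {47, 48, 49}, {x59, x60, x61} × {48}, {x60} × {47, 48, 49}, {x61} × {47, 48, 49}, {x59, x60} × {47, 48}, {x59, x61} × {47, 48}, {x59, x60} × {48, 49}, {x59, x61} × {48, 49}, {x60, x61} × {47, 48}, {x60, x61} × {48, 49}, {x59, x60} × {47, 48, 49}, {x59, x61} × {47, 48, 49}, {x59, x60, x61} × {47, 48}, {x59, x60, x61} × {48, 49}, {x60, x61} × {47, 48, 49}, {x59, x60, x61} × {47, 48, 49}}; |τ_{X×Y}| = 125.

Enumerate products U × V with U ∈ τ_X, V ∈ τ_Y (deduplicated):
  ∅ × ∅ = {} (∅)
  {x59} × {48} = {(x59,48)}
  {x60} × {48} = {(x60,48)}
  {x61} × {48} = {(x61,48)}
  {x59} × {47, 48} = {(x59,47), (x59,48)}
  {x59} × {48, 49} = {(x59,48), (x59,49)}
  {x59, x60} × {48} = {(x59,48), (x60,48)}
  {x59, x61} × {48} = {(x59,48), (x61,48)}
  {x60} × {47, 48} = {(x60,47), (x60,48)}
  {x60} × {48, 49} = {(x60,48), (x60,49)}
  {x60, x61} × {48} = {(x60,48), (x61,48)}
  {x61} × {47, 48} = {(x61,47), (x61,48)}
  {x61} × {48, 49} = {(x61,48), (x61,49)}
  {x59} × {47, 48, 49} = {(x59,47), (x59,48), (x59,49)}
  {x59, x60, x61} × {48} = {(x59,48), (x60,48), (x61,48)}
  {x60} × {47, 48, 49} = {(x60,47), (x60,48), (x60,49)}
  {x61} × {47, 48, 49} = {(x61,47), (x61,48), (x61,49)}
  {x59, x60} × {47, 48} = {(x59,47), (x59,48), (x60,47), (x60,48)}
  {x59, x61} × {47, 48} = {(x59,47), (x59,48), (x61,47), (x61,48)}
  {x59, x60} × {48, 49} = {(x59,48), (x59,49), (x60,48), (x60,49)}
  {x59, x61} × {48, 49} = {(x59,48), (x59,49), (x61,48), (x61,49)}
  {x60, x61} × {47, 48} = {(x60,47), (x60,48), (x61,47), (x61,48)}
  {x60, x61} × {48, 49} = {(x60,48), (x60,49), (x61,48), (x61,49)}
  {x59, x60} × {47, 48, 49} = {(x59,47), (x59,48), (x59,49), (x60,47), (x60,48), (x60,49)}
  {x59, x61} × {47, 48, 49} = {(x59,47), (x59,48), (x59,49), (x61,47), (x61,48), (x61,49)}
  {x59, x60, x61} × {47, 48} = {(x59,47), (x59,48), (x60,47), (x60,48), (x61,47), (x61,48)}
  {x59, x60, x61} × {48, 49} = {(x59,48), (x59,49), (x60,48), (x60,49), (x61,48), (x61,49)}
  {x60, x61} × {47, 48, 49} = {(x60,47), (x60,48), (x60,49), (x61,47), (x61,48), (x61,49)}
  {x59, x60, x61} × {47, 48, 49} = {(x59,47), (x59,48), (x59,49), (x60,47), (x60,48), (x60,49), (x61,47), (x61,48), (x61,49)}
These 29 distinct sets form the basis B.
Close under arbitrary unions to get τ_{X×Y}; counting gives |τ_{X×Y}| = 125.


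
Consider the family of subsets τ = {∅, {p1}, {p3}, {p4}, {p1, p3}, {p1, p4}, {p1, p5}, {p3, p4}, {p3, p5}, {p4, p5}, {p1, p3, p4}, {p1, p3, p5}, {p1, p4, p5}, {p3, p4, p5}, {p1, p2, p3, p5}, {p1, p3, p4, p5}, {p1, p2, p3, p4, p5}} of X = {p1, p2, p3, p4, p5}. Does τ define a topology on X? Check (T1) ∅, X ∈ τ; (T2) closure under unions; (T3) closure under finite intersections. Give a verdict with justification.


τ is NOT a topology on X.

Axiom (T1): ∅ ∈ τ? Yes; X ∈ τ? Yes.
Axiom (T2/T3): check pairwise unions and intersections of members of τ.
Counterexample for (T3): {p1, p5} ∩ {p3, p5} = {p5} ∉ τ. Therefore τ is NOT a topology.


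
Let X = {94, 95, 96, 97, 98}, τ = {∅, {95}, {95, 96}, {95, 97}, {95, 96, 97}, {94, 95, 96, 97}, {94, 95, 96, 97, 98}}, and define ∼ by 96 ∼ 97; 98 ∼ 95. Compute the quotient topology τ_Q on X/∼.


X/∼ = {[94], [95=98], [96=97]}; |τ_Q| = 2.

Equivalence classes: [94], [95=98], [96=97].
Quotient map π: X → X/∼ sends 94 ↦ [94], 95 ↦ [95=98], 96 ↦ [96=97], 97 ↦ [96=97], 98 ↦ [95=98].
For each subset V ⊆ X/∼, compute π^{-1}(V) ⊆ X and check whether π^{-1}(V) ∈ τ. V is open in τ_Q iff π^{-1}(V) ∈ τ.
  V = {}: π^{-1}(V) = ∅ ∈ τ ✓.
  V = {[94]}: π^{-1}(V) = {94} ∉ τ ✗.
  V = {[95=98]}: π^{-1}(V) = {95, 98} ∉ τ ✗.
  V = {[94], [95=98]}: π^{-1}(V) = {94, 95, 98} ∉ τ ✗.
  V = {[96=97]}: π^{-1}(V) = {96, 97} ∉ τ ✗.
  V = {[94], [96=97]}: π^{-1}(V) = {94, 96, 97} ∉ τ ✗.
  V = {[95=98], [96=97]}: π^{-1}(V) = {95, 96, 97, 98} ∉ τ ✗.
  V = {[94], [95=98], [96=97]}: π^{-1}(V) = {94, 95, 96, 97, 98} ∈ τ ✓.
Open sets in the quotient: τ_Q = {{}, {[94], [95=98], [96=97]}} (2 elements).


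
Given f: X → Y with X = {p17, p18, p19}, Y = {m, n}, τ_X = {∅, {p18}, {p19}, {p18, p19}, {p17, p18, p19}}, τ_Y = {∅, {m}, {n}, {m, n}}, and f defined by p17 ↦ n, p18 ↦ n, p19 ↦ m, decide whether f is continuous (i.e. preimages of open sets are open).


f is NOT continuous.

Compute f^{-1}(U) for each U ∈ τ_Y:
  U = ∅: f^{-1}(U) = ∅ ∈ τ_X ✓.
  U = {m}: f^{-1}(U) = {p19} ∈ τ_X ✓.
  U = {n}: f^{-1}(U) = {p17, p18} ∉ τ_X ✗.
  U = {m, n}: f^{-1}(U) = {p17, p18, p19} ∈ τ_X ✓.
Found U = {n} with f^{-1}(U) = {p17, p18} not in τ_X. Therefore f is NOT continuous.


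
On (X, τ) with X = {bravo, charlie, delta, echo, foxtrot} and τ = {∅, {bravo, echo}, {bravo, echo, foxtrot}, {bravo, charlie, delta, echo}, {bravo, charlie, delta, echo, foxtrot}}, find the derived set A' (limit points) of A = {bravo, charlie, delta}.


A' = {charlie, delta, echo, foxtrot}

For each x ∈ X, list the open sets U ∈ τ with x ∈ U, then check whether U ∩ (A ∖ {x}) ≠ ∅ for every such U.
  x = bravo: open {bravo, echo} ∋ x has {bravo, echo} ∩ (A ∖ {bravo}) = ∅, so x is NOT a limit point.
  x = charlie: opens ∋ x are {bravo, charlie, delta, echo}, {bravo, charlie, delta, echo, foxtrot}; each meets A ∖ {charlie}, so x IS a limit point.
  x = delta: opens ∋ x are {bravo, charlie, delta, echo}, {bravo, charlie, delta, echo, foxtrot}; each meets A ∖ {delta}, so x IS a limit point.
  x = echo: opens ∋ x are {bravo, echo}, {bravo, echo, foxtrot}, {bravo, charlie, delta, echo}, {bravo, charlie, delta, echo, foxtrot}; each meets A ∖ {echo}, so x IS a limit point.
  x = foxtrot: opens ∋ x are {bravo, echo, foxtrot}, {bravo, charlie, delta, echo, foxtrot}; each meets A ∖ {foxtrot}, so x IS a limit point.
Collecting: A' = {charlie, delta, echo, foxtrot}.


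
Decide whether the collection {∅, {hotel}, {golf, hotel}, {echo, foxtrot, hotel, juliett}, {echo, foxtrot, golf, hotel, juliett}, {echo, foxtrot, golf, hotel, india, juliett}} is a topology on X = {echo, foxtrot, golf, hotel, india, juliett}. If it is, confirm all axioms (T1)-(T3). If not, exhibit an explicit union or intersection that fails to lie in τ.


τ IS a topology on X.

Axiom (T1): ∅ ∈ τ? Yes; X ∈ τ? Yes.
Axiom (T2/T3): check pairwise unions and intersections of members of τ.
All pairwise intersections and unions checked — each lies in τ. Therefore τ satisfies (T1), (T2), (T3): it IS a topology on X.


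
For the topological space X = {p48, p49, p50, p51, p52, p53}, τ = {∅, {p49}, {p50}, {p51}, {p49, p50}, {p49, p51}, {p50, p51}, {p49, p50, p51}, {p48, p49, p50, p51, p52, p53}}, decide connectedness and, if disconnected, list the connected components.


(X, τ) is connected.

Find clopen sets (U ∈ τ with X ∖ U ∈ τ):
  U = ∅, X ∖ U = {p48, p49, p50, p51, p52, p53} — both open, so U is clopen.
  U = {p48, p49, p50, p51, p52, p53}, X ∖ U = ∅ — both open, so U is clopen.
Only trivial clopens (∅ and X) exist, so (X, τ) is connected.
Compute connected components by grouping points that agree on all clopens:
  component: {p48, p49, p50, p51, p52, p53}


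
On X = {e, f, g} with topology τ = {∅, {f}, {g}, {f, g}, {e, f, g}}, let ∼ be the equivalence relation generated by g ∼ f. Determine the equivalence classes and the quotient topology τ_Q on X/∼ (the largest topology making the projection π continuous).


X/∼ = {[e], [f=g]}; |τ_Q| = 3.

Equivalence classes: [e], [f=g].
Quotient map π: X → X/∼ sends e ↦ [e], f ↦ [f=g], g ↦ [f=g].
For each subset V ⊆ X/∼, compute π^{-1}(V) ⊆ X and check whether π^{-1}(V) ∈ τ. V is open in τ_Q iff π^{-1}(V) ∈ τ.
  V = {}: π^{-1}(V) = ∅ ∈ τ ✓.
  V = {[e]}: π^{-1}(V) = {e} ∉ τ ✗.
  V = {[f=g]}: π^{-1}(V) = {f, g} ∈ τ ✓.
  V = {[e], [f=g]}: π^{-1}(V) = {e, f, g} ∈ τ ✓.
Open sets in the quotient: τ_Q = {{}, {[f=g]}, {[e], [f=g]}} (3 elements).


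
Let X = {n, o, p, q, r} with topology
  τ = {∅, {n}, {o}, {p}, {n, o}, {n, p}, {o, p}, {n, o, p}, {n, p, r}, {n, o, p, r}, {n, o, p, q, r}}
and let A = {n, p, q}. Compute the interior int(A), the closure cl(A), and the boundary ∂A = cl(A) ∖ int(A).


int(A) = {n, p}, cl(A) = {n, p, q, r}, ∂A = {q, r}.

Closed sets in (X, τ) are complements of opens:
  closed(X, τ) = {∅, {q}, {o, q}, {q, r}, {n, q, r}, {o, q, r}, {p, q, r}, {n, o, q, r}, {n, p, q, r}, {o, p, q, r}, {n, o, p, q, r}}.
int(A) = ⋃ {U ∈ τ : U ⊆ A}. Opens contained in A: ∅, {n}, {p}, {n, p}.
Taking the union of these: int(A) = {n, p}.
cl(A) = ⋂ {C closed : A ⊆ C}. Closed sets containing A: {n, p, q, r}, {n, o, p, q, r}.
Intersecting these: cl(A) = {n, p, q, r}.
∂A = cl(A) ∖ int(A) = {n, p, q, r} ∖ {n, p} = {q, r}.


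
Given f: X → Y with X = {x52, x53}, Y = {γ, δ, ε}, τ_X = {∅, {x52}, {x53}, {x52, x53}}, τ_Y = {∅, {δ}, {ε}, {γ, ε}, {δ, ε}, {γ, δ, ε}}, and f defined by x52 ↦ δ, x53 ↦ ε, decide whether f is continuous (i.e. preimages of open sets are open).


f IS continuous.

Compute f^{-1}(U) for each U ∈ τ_Y:
  U = ∅: f^{-1}(U) = ∅ ∈ τ_X ✓.
  U = {δ}: f^{-1}(U) = {x52} ∈ τ_X ✓.
  U = {ε}: f^{-1}(U) = {x53} ∈ τ_X ✓.
  U = {γ, ε}: f^{-1}(U) = {x53} ∈ τ_X ✓.
  U = {δ, ε}: f^{-1}(U) = {x52, x53} ∈ τ_X ✓.
  U = {γ, δ, ε}: f^{-1}(U) = {x52, x53} ∈ τ_X ✓.
Every preimage lies in τ_X, so f IS continuous.


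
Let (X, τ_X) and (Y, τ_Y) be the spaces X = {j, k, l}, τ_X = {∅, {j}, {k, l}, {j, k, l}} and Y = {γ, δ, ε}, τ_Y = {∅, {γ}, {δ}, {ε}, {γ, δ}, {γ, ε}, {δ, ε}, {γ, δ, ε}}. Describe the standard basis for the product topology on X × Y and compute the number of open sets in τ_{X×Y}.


Basis B = {∅ × ∅, {j} × {γ}, {j} × {δ}, {j} × {ε}, {j} × {γ, δ}, {j} × {γ, ε}, {j} × {δ, ε}, {k, l} × {γ}, {k, l} × {δ}, {k, l} × {ε}, {j} × {γ, δ, ε}, {j, k, l} × {γ}, {j, k, l} × {δ}, {j, k, l} × {ε}, {k, l} × {γ, δ}, {k, l} × {γ, ε}, {k, l} × {δ, ε}, {j, k, l} × {γ, δ}, {j, k, l} × {γ, ε}, {j, k, l} × {δ, ε}, {k, l} × {γ, δ, ε}, {j, k, l} × {γ, δ, ε}}; |τ_{X×Y}| = 64.

Enumerate products U × V with U ∈ τ_X, V ∈ τ_Y (deduplicated):
  ∅ × ∅ = {} (∅)
  {j} × {γ} = {(j,γ)}
  {j} × {δ} = {(j,δ)}
  {j} × {ε} = {(j,ε)}
  {j} × {γ, δ} = {(j,γ), (j,δ)}
  {j} × {γ, ε} = {(j,γ), (j,ε)}
  {j} × {δ, ε} = {(j,δ), (j,ε)}
  {k, l} × {γ} = {(k,γ), (l,γ)}
  {k, l} × {δ} = {(k,δ), (l,δ)}
  {k, l} × {ε} = {(k,ε), (l,ε)}
  {j} × {γ, δ, ε} = {(j,γ), (j,δ), (j,ε)}
  {j, k, l} × {γ} = {(j,γ), (k,γ), (l,γ)}
  {j, k, l} × {δ} = {(j,δ), (k,δ), (l,δ)}
  {j, k, l} × {ε} = {(j,ε), (k,ε), (l,ε)}
  {k, l} × {γ, δ} = {(k,γ), (k,δ), (l,γ), (l,δ)}
  {k, l} × {γ, ε} = {(k,γ), (k,ε), (l,γ), (l,ε)}
  {k, l} × {δ, ε} = {(k,δ), (k,ε), (l,δ), (l,ε)}
  {j, k, l} × {γ, δ} = {(j,γ), (j,δ), (k,γ), (k,δ), (l,γ), (l,δ)}
  {j, k, l} × {γ, ε} = {(j,γ), (j,ε), (k,γ), (k,ε), (l,γ), (l,ε)}
  {j, k, l} × {δ, ε} = {(j,δ), (j,ε), (k,δ), (k,ε), (l,δ), (l,ε)}
  {k, l} × {γ, δ, ε} = {(k,γ), (k,δ), (k,ε), (l,γ), (l,δ), (l,ε)}
  {j, k, l} × {γ, δ, ε} = {(j,γ), (j,δ), (j,ε), (k,γ), (k,δ), (k,ε), (l,γ), (l,δ), (l,ε)}
These 22 distinct sets form the basis B.
Close under arbitrary unions to get τ_{X×Y}; counting gives |τ_{X×Y}| = 64.


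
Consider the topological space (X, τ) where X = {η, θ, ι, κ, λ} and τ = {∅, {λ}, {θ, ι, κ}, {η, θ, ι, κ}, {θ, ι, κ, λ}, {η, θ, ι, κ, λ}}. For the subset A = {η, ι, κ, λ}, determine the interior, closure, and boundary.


int(A) = {λ}, cl(A) = {η, θ, ι, κ, λ}, ∂A = {η, θ, ι, κ}.

Closed sets in (X, τ) are complements of opens:
  closed(X, τ) = {∅, {η}, {λ}, {η, λ}, {η, θ, ι, κ}, {η, θ, ι, κ, λ}}.
int(A) = ⋃ {U ∈ τ : U ⊆ A}. Opens contained in A: ∅, {λ}.
Taking the union of these: int(A) = {λ}.
cl(A) = ⋂ {C closed : A ⊆ C}. Closed sets containing A: {η, θ, ι, κ, λ}.
Intersecting these: cl(A) = {η, θ, ι, κ, λ}.
∂A = cl(A) ∖ int(A) = {η, θ, ι, κ, λ} ∖ {λ} = {η, θ, ι, κ}.


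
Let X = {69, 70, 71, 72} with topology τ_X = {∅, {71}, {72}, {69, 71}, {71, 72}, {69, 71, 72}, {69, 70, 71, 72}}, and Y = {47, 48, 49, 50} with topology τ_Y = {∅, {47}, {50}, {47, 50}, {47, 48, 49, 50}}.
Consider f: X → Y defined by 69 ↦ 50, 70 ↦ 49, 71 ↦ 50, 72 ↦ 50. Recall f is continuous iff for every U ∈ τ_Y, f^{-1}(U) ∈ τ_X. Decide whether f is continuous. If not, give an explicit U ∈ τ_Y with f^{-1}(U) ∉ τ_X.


f IS continuous.

Compute f^{-1}(U) for each U ∈ τ_Y:
  U = ∅: f^{-1}(U) = ∅ ∈ τ_X ✓.
  U = {47}: f^{-1}(U) = ∅ ∈ τ_X ✓.
  U = {50}: f^{-1}(U) = {69, 71, 72} ∈ τ_X ✓.
  U = {47, 50}: f^{-1}(U) = {69, 71, 72} ∈ τ_X ✓.
  U = {47, 48, 49, 50}: f^{-1}(U) = {69, 70, 71, 72} ∈ τ_X ✓.
Every preimage lies in τ_X, so f IS continuous.


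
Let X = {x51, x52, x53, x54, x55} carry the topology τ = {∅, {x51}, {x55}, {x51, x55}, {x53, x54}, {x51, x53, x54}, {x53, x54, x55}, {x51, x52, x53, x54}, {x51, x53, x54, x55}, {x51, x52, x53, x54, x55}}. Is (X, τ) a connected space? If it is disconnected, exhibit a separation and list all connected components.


(X, τ) is disconnected; components = [{x55}, {x51, x52, x53, x54}].

Find clopen sets (U ∈ τ with X ∖ U ∈ τ):
  U = ∅, X ∖ U = {x51, x52, x53, x54, x55} — both open, so U is clopen.
  U = {x55}, X ∖ U = {x51, x52, x53, x54} — both open, so U is clopen.
  U = {x51, x52, x53, x54}, X ∖ U = {x55} — both open, so U is clopen.
  U = {x51, x52, x53, x54, x55}, X ∖ U = ∅ — both open, so U is clopen.
Nontrivial clopen(s) exist: e.g. {x51, x52, x53, x54}. So (X, τ) is disconnected.
Compute connected components by grouping points that agree on all clopens:
  component: {x55}
  component: {x51, x52, x53, x54}


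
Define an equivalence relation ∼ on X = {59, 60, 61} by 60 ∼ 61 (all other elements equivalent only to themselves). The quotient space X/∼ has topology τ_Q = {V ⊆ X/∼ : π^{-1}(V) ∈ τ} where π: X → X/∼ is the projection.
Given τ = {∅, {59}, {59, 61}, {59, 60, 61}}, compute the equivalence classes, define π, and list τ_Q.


X/∼ = {[59], [60=61]}; |τ_Q| = 3.

Equivalence classes: [59], [60=61].
Quotient map π: X → X/∼ sends 59 ↦ [59], 60 ↦ [60=61], 61 ↦ [60=61].
For each subset V ⊆ X/∼, compute π^{-1}(V) ⊆ X and check whether π^{-1}(V) ∈ τ. V is open in τ_Q iff π^{-1}(V) ∈ τ.
  V = {}: π^{-1}(V) = ∅ ∈ τ ✓.
  V = {[59]}: π^{-1}(V) = {59} ∈ τ ✓.
  V = {[60=61]}: π^{-1}(V) = {60, 61} ∉ τ ✗.
  V = {[59], [60=61]}: π^{-1}(V) = {59, 60, 61} ∈ τ ✓.
Open sets in the quotient: τ_Q = {{}, {[59]}, {[59], [60=61]}} (3 elements).


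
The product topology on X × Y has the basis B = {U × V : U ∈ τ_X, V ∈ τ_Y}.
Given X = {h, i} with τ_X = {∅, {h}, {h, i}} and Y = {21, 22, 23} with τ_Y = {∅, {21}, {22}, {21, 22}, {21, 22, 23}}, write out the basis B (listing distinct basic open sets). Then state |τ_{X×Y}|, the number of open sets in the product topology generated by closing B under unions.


Basis B = {∅ × ∅, {h} × {21}, {h} × {22}, {h} × {21, 22}, {h, i} × {21}, {h, i} × {22}, {h} × {21, 22, 23}, {h, i} × {21, 22}, {h, i} × {21, 22, 23}}; |τ_{X×Y}| = 14.

Enumerate products U × V with U ∈ τ_X, V ∈ τ_Y (deduplicated):
  ∅ × ∅ = {} (∅)
  {h} × {21} = {(h,21)}
  {h} × {22} = {(h,22)}
  {h} × {21, 22} = {(h,21), (h,22)}
  {h, i} × {21} = {(h,21), (i,21)}
  {h, i} × {22} = {(h,22), (i,22)}
  {h} × {21, 22, 23} = {(h,21), (h,22), (h,23)}
  {h, i} × {21, 22} = {(h,21), (h,22), (i,21), (i,22)}
  {h, i} × {21, 22, 23} = {(h,21), (h,22), (h,23), (i,21), (i,22), (i,23)}
These 9 distinct sets form the basis B.
Close under arbitrary unions to get τ_{X×Y}; counting gives |τ_{X×Y}| = 14.


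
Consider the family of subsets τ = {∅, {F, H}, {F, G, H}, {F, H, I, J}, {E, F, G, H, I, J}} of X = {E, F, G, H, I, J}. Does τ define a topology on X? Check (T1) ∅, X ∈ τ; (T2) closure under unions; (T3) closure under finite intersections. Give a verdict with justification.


τ is NOT a topology on X.

Axiom (T1): ∅ ∈ τ? Yes; X ∈ τ? Yes.
Axiom (T2/T3): check pairwise unions and intersections of members of τ.
Counterexample for (T2): {F, G, H} ∪ {F, H, I, J} = {F, G, H, I, J} ∉ τ. Therefore τ is NOT a topology.


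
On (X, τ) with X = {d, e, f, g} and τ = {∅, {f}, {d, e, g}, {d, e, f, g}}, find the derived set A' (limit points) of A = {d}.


A' = {e, g}

For each x ∈ X, list the open sets U ∈ τ with x ∈ U, then check whether U ∩ (A ∖ {x}) ≠ ∅ for every such U.
  x = d: open {d, e, g} ∋ x has {d, e, g} ∩ (A ∖ {d}) = ∅, so x is NOT a limit point.
  x = e: opens ∋ x are {d, e, g}, {d, e, f, g}; each meets A ∖ {e}, so x IS a limit point.
  x = f: open {f} ∋ x has {f} ∩ (A ∖ {f}) = ∅, so x is NOT a limit point.
  x = g: opens ∋ x are {d, e, g}, {d, e, f, g}; each meets A ∖ {g}, so x IS a limit point.
Collecting: A' = {e, g}.


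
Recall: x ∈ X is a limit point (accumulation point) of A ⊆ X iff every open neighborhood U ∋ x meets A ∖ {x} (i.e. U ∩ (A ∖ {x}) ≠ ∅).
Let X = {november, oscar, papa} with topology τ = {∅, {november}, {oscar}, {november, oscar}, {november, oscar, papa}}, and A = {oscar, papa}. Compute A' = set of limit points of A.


A' = {papa}

For each x ∈ X, list the open sets U ∈ τ with x ∈ U, then check whether U ∩ (A ∖ {x}) ≠ ∅ for every such U.
  x = november: open {november} ∋ x has {november} ∩ (A ∖ {november}) = ∅, so x is NOT a limit point.
  x = oscar: open {oscar} ∋ x has {oscar} ∩ (A ∖ {oscar}) = ∅, so x is NOT a limit point.
  x = papa: opens ∋ x are {november, oscar, papa}; each meets A ∖ {papa}, so x IS a limit point.
Collecting: A' = {papa}.


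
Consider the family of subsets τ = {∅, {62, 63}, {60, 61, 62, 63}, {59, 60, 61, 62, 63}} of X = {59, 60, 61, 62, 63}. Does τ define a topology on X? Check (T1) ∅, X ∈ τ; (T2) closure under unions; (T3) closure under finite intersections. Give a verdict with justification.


τ IS a topology on X.

Axiom (T1): ∅ ∈ τ? Yes; X ∈ τ? Yes.
Axiom (T2/T3): check pairwise unions and intersections of members of τ.
All pairwise intersections and unions checked — each lies in τ. Therefore τ satisfies (T1), (T2), (T3): it IS a topology on X.


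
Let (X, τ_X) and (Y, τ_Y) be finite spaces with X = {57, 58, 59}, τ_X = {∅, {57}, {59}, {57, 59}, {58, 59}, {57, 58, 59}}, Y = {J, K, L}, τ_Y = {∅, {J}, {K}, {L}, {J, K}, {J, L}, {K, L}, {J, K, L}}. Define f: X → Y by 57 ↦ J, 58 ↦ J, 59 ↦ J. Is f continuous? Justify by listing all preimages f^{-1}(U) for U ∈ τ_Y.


f IS continuous.

Compute f^{-1}(U) for each U ∈ τ_Y:
  U = ∅: f^{-1}(U) = ∅ ∈ τ_X ✓.
  U = {J}: f^{-1}(U) = {57, 58, 59} ∈ τ_X ✓.
  U = {K}: f^{-1}(U) = ∅ ∈ τ_X ✓.
  U = {L}: f^{-1}(U) = ∅ ∈ τ_X ✓.
  U = {J, K}: f^{-1}(U) = {57, 58, 59} ∈ τ_X ✓.
  U = {J, L}: f^{-1}(U) = {57, 58, 59} ∈ τ_X ✓.
  U = {K, L}: f^{-1}(U) = ∅ ∈ τ_X ✓.
  U = {J, K, L}: f^{-1}(U) = {57, 58, 59} ∈ τ_X ✓.
Every preimage lies in τ_X, so f IS continuous.


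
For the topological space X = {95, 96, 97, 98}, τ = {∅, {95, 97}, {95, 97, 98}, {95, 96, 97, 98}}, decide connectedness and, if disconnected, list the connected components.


(X, τ) is connected.

Find clopen sets (U ∈ τ with X ∖ U ∈ τ):
  U = ∅, X ∖ U = {95, 96, 97, 98} — both open, so U is clopen.
  U = {95, 96, 97, 98}, X ∖ U = ∅ — both open, so U is clopen.
Only trivial clopens (∅ and X) exist, so (X, τ) is connected.
Compute connected components by grouping points that agree on all clopens:
  component: {95, 96, 97, 98}


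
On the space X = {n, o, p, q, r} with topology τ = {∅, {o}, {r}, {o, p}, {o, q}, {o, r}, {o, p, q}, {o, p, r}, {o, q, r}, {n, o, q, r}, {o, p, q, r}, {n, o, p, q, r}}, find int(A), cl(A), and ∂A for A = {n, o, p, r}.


int(A) = {o, p, r}, cl(A) = {n, o, p, q, r}, ∂A = {n, q}.

Closed sets in (X, τ) are complements of opens:
  closed(X, τ) = {∅, {n}, {p}, {n, p}, {n, q}, {n, r}, {n, p, q}, {n, p, r}, {n, q, r}, {n, o, p, q}, {n, p, q, r}, {n, o, p, q, r}}.
int(A) = ⋃ {U ∈ τ : U ⊆ A}. Opens contained in A: ∅, {o}, {r}, {o, p}, {o, r}, {o, p, r}.
Taking the union of these: int(A) = {o, p, r}.
cl(A) = ⋂ {C closed : A ⊆ C}. Closed sets containing A: {n, o, p, q, r}.
Intersecting these: cl(A) = {n, o, p, q, r}.
∂A = cl(A) ∖ int(A) = {n, o, p, q, r} ∖ {o, p, r} = {n, q}.


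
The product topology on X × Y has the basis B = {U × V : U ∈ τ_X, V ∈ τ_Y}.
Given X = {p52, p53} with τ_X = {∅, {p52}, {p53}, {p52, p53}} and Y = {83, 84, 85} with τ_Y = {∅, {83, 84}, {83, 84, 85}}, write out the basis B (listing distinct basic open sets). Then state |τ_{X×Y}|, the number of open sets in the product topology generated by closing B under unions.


Basis B = {∅ × ∅, {p52} × {83, 84}, {p53} × {83, 84}, {p52} × {83, 84, 85}, {p53} × {83, 84, 85}, {p52, p53} × {83, 84}, {p52, p53} × {83, 84, 85}}; |τ_{X×Y}| = 9.

Enumerate products U × V with U ∈ τ_X, V ∈ τ_Y (deduplicated):
  ∅ × ∅ = {} (∅)
  {p52} × {83, 84} = {(p52,83), (p52,84)}
  {p53} × {83, 84} = {(p53,83), (p53,84)}
  {p52} × {83, 84, 85} = {(p52,83), (p52,84), (p52,85)}
  {p53} × {83, 84, 85} = {(p53,83), (p53,84), (p53,85)}
  {p52, p53} × {83, 84} = {(p52,83), (p52,84), (p53,83), (p53,84)}
  {p52, p53} × {83, 84, 85} = {(p52,83), (p52,84), (p52,85), (p53,83), (p53,84), (p53,85)}
These 7 distinct sets form the basis B.
Close under arbitrary unions to get τ_{X×Y}; counting gives |τ_{X×Y}| = 9.


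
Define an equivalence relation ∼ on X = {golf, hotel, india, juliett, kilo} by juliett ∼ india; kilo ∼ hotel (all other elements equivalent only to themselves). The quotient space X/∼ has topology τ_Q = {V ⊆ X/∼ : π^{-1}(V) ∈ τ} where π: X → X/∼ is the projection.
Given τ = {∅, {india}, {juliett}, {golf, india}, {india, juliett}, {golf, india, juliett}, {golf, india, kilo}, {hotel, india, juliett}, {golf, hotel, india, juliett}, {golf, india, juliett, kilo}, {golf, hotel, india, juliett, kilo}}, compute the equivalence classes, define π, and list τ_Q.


X/∼ = {[golf], [hotel=kilo], [india=juliett]}; |τ_Q| = 4.

Equivalence classes: [golf], [hotel=kilo], [india=juliett].
Quotient map π: X → X/∼ sends golf ↦ [golf], hotel ↦ [hotel=kilo], india ↦ [india=juliett], juliett ↦ [india=juliett], kilo ↦ [hotel=kilo].
For each subset V ⊆ X/∼, compute π^{-1}(V) ⊆ X and check whether π^{-1}(V) ∈ τ. V is open in τ_Q iff π^{-1}(V) ∈ τ.
  V = {}: π^{-1}(V) = ∅ ∈ τ ✓.
  V = {[golf]}: π^{-1}(V) = {golf} ∉ τ ✗.
  V = {[hotel=kilo]}: π^{-1}(V) = {hotel, kilo} ∉ τ ✗.
  V = {[golf], [hotel=kilo]}: π^{-1}(V) = {golf, hotel, kilo} ∉ τ ✗.
  V = {[india=juliett]}: π^{-1}(V) = {india, juliett} ∈ τ ✓.
  V = {[golf], [india=juliett]}: π^{-1}(V) = {golf, india, juliett} ∈ τ ✓.
  V = {[hotel=kilo], [india=juliett]}: π^{-1}(V) = {hotel, india, juliett, kilo} ∉ τ ✗.
  V = {[golf], [hotel=kilo], [india=juliett]}: π^{-1}(V) = {golf, hotel, india, juliett, kilo} ∈ τ ✓.
Open sets in the quotient: τ_Q = {{}, {[india=juliett]}, {[golf], [india=juliett]}, {[golf], [hotel=kilo], [india=juliett]}} (4 elements).


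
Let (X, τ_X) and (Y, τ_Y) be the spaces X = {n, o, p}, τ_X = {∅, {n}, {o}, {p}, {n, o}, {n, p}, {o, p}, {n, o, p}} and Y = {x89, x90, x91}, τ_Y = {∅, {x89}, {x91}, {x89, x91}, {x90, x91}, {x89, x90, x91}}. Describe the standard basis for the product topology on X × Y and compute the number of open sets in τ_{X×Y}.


Basis B = {∅ × ∅, {n} × {x89}, {n} × {x91}, {o} × {x89}, {o} × {x91}, {p} × {x89}, {p} × {x91}, {n} × {x89, x91}, {n, o} × {x89}, {n, p} × {x89}, {n} × {x90, x91}, {n, o} × {x91}, {n, p} × {x91}, {o} × {x89, x91}, {o, p} × {x89}, {o} × {x90, x91}, {o, p} × {x91}, {p} × {x89, x91}, {p} × {x90, x91}, {n} × {x89, x90, x91}, {n, o, p} × {x89}, {n, o, p} × {x91}, {o} × {x89, x90, x91}, {p} × {x89, x90, x91}, {n, o} × {x89, x91}, {n, p} × {x89, x91}, {n, o} × {x90, x91}, {n, p} × {x90, x91}, {o, p} × {x89, x91}, {o, p} × {x90, x91}, {n, o} × {x89, x90, x91}, {n, p} × {x89, x90, x91}, {n, o, p} × {x89, x91}, {n, o, p} × {x90, x91}, {o, p} × {x89, x90, x91}, {n, o, p} × {x89, x90, x91}}; |τ_{X×Y}| = 216.

Enumerate products U × V with U ∈ τ_X, V ∈ τ_Y (deduplicated):
  ∅ × ∅ = {} (∅)
  {n} × {x89} = {(n,x89)}
  {n} × {x91} = {(n,x91)}
  {o} × {x89} = {(o,x89)}
  {o} × {x91} = {(o,x91)}
  {p} × {x89} = {(p,x89)}
  {p} × {x91} = {(p,x91)}
  {n} × {x89, x91} = {(n,x89), (n,x91)}
  {n, o} × {x89} = {(n,x89), (o,x89)}
  {n, p} × {x89} = {(n,x89), (p,x89)}
  {n} × {x90, x91} = {(n,x90), (n,x91)}
  {n, o} × {x91} = {(n,x91), (o,x91)}
  {n, p} × {x91} = {(n,x91), (p,x91)}
  {o} × {x89, x91} = {(o,x89), (o,x91)}
  {o, p} × {x89} = {(o,x89), (p,x89)}
  {o} × {x90, x91} = {(o,x90), (o,x91)}
  {o, p} × {x91} = {(o,x91), (p,x91)}
  {p} × {x89, x91} = {(p,x89), (p,x91)}
  {p} × {x90, x91} = {(p,x90), (p,x91)}
  {n} × {x89, x90, x91} = {(n,x89), (n,x90), (n,x91)}
  {n, o, p} × {x89} = {(n,x89), (o,x89), (p,x89)}
  {n, o, p} × {x91} = {(n,x91), (o,x91), (p,x91)}
  {o} × {x89, x90, x91} = {(o,x89), (o,x90), (o,x91)}
  {p} × {x89, x90, x91} = {(p,x89), (p,x90), (p,x91)}
  {n, o} × {x89, x91} = {(n,x89), (n,x91), (o,x89), (o,x91)}
  {n, p} × {x89, x91} = {(n,x89), (n,x91), (p,x89), (p,x91)}
  {n, o} × {x90, x91} = {(n,x90), (n,x91), (o,x90), (o,x91)}
  {n, p} × {x90, x91} = {(n,x90), (n,x91), (p,x90), (p,x91)}
  {o, p} × {x89, x91} = {(o,x89), (o,x91), (p,x89), (p,x91)}
  {o, p} × {x90, x91} = {(o,x90), (o,x91), (p,x90), (p,x91)}
  {n, o} × {x89, x90, x91} = {(n,x89), (n,x90), (n,x91), (o,x89), (o,x90), (o,x91)}
  {n, p} × {x89, x90, x91} = {(n,x89), (n,x90), (n,x91), (p,x89), (p,x90), (p,x91)}
  {n, o, p} × {x89, x91} = {(n,x89), (n,x91), (o,x89), (o,x91), (p,x89), (p,x91)}
  {n, o, p} × {x90, x91} = {(n,x90), (n,x91), (o,x90), (o,x91), (p,x90), (p,x91)}
  {o, p} × {x89, x90, x91} = {(o,x89), (o,x90), (o,x91), (p,x89), (p,x90), (p,x91)}
  {n, o, p} × {x89, x90, x91} = {(n,x89), (n,x90), (n,x91), (o,x89), (o,x90), (o,x91), (p,x89), (p,x90), (p,x91)}
These 36 distinct sets form the basis B.
Close under arbitrary unions to get τ_{X×Y}; counting gives |τ_{X×Y}| = 216.


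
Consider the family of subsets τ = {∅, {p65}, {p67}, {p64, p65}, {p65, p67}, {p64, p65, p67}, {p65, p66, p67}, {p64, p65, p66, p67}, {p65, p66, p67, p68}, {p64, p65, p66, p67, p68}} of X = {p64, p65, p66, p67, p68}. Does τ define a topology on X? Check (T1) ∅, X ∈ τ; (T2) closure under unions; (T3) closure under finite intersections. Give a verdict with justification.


τ IS a topology on X.

Axiom (T1): ∅ ∈ τ? Yes; X ∈ τ? Yes.
Axiom (T2/T3): check pairwise unions and intersections of members of τ.
All pairwise intersections and unions checked — each lies in τ. Therefore τ satisfies (T1), (T2), (T3): it IS a topology on X.


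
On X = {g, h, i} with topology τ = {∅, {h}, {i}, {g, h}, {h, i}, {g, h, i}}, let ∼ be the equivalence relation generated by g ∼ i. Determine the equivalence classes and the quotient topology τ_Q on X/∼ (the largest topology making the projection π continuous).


X/∼ = {[g=i], [h]}; |τ_Q| = 3.

Equivalence classes: [g=i], [h].
Quotient map π: X → X/∼ sends g ↦ [g=i], h ↦ [h], i ↦ [g=i].
For each subset V ⊆ X/∼, compute π^{-1}(V) ⊆ X and check whether π^{-1}(V) ∈ τ. V is open in τ_Q iff π^{-1}(V) ∈ τ.
  V = {}: π^{-1}(V) = ∅ ∈ τ ✓.
  V = {[g=i]}: π^{-1}(V) = {g, i} ∉ τ ✗.
  V = {[h]}: π^{-1}(V) = {h} ∈ τ ✓.
  V = {[g=i], [h]}: π^{-1}(V) = {g, h, i} ∈ τ ✓.
Open sets in the quotient: τ_Q = {{}, {[h]}, {[g=i], [h]}} (3 elements).


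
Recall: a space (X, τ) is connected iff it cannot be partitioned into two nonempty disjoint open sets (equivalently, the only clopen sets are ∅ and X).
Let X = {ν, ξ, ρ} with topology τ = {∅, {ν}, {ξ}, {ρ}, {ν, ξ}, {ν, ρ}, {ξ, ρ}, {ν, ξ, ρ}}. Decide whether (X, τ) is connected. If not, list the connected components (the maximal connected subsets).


(X, τ) is disconnected; components = [{ν}, {ξ}, {ρ}].

Find clopen sets (U ∈ τ with X ∖ U ∈ τ):
  U = ∅, X ∖ U = {ν, ξ, ρ} — both open, so U is clopen.
  U = {ν}, X ∖ U = {ξ, ρ} — both open, so U is clopen.
  U = {ξ}, X ∖ U = {ν, ρ} — both open, so U is clopen.
  U = {ρ}, X ∖ U = {ν, ξ} — both open, so U is clopen.
  U = {ν, ξ}, X ∖ U = {ρ} — both open, so U is clopen.
  U = {ν, ρ}, X ∖ U = {ξ} — both open, so U is clopen.
  U = {ξ, ρ}, X ∖ U = {ν} — both open, so U is clopen.
  U = {ν, ξ, ρ}, X ∖ U = ∅ — both open, so U is clopen.
Nontrivial clopen(s) exist: e.g. {ξ}. So (X, τ) is disconnected.
Compute connected components by grouping points that agree on all clopens:
  component: {ν}
  component: {ξ}
  component: {ρ}


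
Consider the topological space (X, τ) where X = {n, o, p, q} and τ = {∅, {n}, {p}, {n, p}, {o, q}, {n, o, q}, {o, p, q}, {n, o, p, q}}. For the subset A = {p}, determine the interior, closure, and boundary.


int(A) = {p}, cl(A) = {p}, ∂A = ∅.

Closed sets in (X, τ) are complements of opens:
  closed(X, τ) = {∅, {n}, {p}, {n, p}, {o, q}, {n, o, q}, {o, p, q}, {n, o, p, q}}.
int(A) = ⋃ {U ∈ τ : U ⊆ A}. Opens contained in A: ∅, {p}.
Taking the union of these: int(A) = {p}.
cl(A) = ⋂ {C closed : A ⊆ C}. Closed sets containing A: {p}, {n, p}, {o, p, q}, {n, o, p, q}.
Intersecting these: cl(A) = {p}.
∂A = cl(A) ∖ int(A) = {p} ∖ {p} = ∅.


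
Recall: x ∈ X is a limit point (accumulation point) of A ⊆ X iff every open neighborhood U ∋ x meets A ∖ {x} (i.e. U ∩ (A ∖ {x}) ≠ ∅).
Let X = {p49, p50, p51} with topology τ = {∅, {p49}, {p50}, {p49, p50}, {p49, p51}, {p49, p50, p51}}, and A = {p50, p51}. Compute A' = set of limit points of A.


A' = ∅

For each x ∈ X, list the open sets U ∈ τ with x ∈ U, then check whether U ∩ (A ∖ {x}) ≠ ∅ for every such U.
  x = p49: open {p49} ∋ x has {p49} ∩ (A ∖ {p49}) = ∅, so x is NOT a limit point.
  x = p50: open {p50} ∋ x has {p50} ∩ (A ∖ {p50}) = ∅, so x is NOT a limit point.
  x = p51: open {p49, p51} ∋ x has {p49, p51} ∩ (A ∖ {p51}) = ∅, so x is NOT a limit point.
Collecting: A' = ∅.


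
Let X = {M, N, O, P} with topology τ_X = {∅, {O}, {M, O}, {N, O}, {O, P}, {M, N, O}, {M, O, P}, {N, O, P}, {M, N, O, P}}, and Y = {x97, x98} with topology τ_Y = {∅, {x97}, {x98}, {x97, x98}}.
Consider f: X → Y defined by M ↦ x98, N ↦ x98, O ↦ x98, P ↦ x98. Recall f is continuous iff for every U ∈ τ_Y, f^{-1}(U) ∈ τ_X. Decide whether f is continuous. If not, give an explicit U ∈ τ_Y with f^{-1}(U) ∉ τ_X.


f IS continuous.

Compute f^{-1}(U) for each U ∈ τ_Y:
  U = ∅: f^{-1}(U) = ∅ ∈ τ_X ✓.
  U = {x97}: f^{-1}(U) = ∅ ∈ τ_X ✓.
  U = {x98}: f^{-1}(U) = {M, N, O, P} ∈ τ_X ✓.
  U = {x97, x98}: f^{-1}(U) = {M, N, O, P} ∈ τ_X ✓.
Every preimage lies in τ_X, so f IS continuous.


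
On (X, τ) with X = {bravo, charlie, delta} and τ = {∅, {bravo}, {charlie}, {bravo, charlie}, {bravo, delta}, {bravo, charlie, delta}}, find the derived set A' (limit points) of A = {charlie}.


A' = ∅

For each x ∈ X, list the open sets U ∈ τ with x ∈ U, then check whether U ∩ (A ∖ {x}) ≠ ∅ for every such U.
  x = bravo: open {bravo} ∋ x has {bravo} ∩ (A ∖ {bravo}) = ∅, so x is NOT a limit point.
  x = charlie: open {charlie} ∋ x has {charlie} ∩ (A ∖ {charlie}) = ∅, so x is NOT a limit point.
  x = delta: open {bravo, delta} ∋ x has {bravo, delta} ∩ (A ∖ {delta}) = ∅, so x is NOT a limit point.
Collecting: A' = ∅.


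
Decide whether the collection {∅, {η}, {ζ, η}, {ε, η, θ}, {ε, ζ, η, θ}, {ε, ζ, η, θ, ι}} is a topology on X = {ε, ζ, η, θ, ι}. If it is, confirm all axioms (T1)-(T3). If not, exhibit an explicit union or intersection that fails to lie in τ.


τ IS a topology on X.

Axiom (T1): ∅ ∈ τ? Yes; X ∈ τ? Yes.
Axiom (T2/T3): check pairwise unions and intersections of members of τ.
All pairwise intersections and unions checked — each lies in τ. Therefore τ satisfies (T1), (T2), (T3): it IS a topology on X.


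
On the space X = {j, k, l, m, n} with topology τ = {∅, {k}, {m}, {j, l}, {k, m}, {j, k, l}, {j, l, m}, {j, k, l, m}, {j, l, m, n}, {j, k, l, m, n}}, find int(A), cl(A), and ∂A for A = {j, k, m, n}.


int(A) = {k, m}, cl(A) = {j, k, l, m, n}, ∂A = {j, l, n}.

Closed sets in (X, τ) are complements of opens:
  closed(X, τ) = {∅, {k}, {n}, {k, n}, {m, n}, {j, l, n}, {k, m, n}, {j, k, l, n}, {j, l, m, n}, {j, k, l, m, n}}.
int(A) = ⋃ {U ∈ τ : U ⊆ A}. Opens contained in A: ∅, {k}, {m}, {k, m}.
Taking the union of these: int(A) = {k, m}.
cl(A) = ⋂ {C closed : A ⊆ C}. Closed sets containing A: {j, k, l, m, n}.
Intersecting these: cl(A) = {j, k, l, m, n}.
∂A = cl(A) ∖ int(A) = {j, k, l, m, n} ∖ {k, m} = {j, l, n}.


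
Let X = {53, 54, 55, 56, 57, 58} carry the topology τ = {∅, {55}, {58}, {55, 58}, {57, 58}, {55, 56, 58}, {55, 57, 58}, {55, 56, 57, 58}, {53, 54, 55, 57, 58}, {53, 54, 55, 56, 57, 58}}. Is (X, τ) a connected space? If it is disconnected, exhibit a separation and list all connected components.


(X, τ) is connected.

Find clopen sets (U ∈ τ with X ∖ U ∈ τ):
  U = ∅, X ∖ U = {53, 54, 55, 56, 57, 58} — both open, so U is clopen.
  U = {53, 54, 55, 56, 57, 58}, X ∖ U = ∅ — both open, so U is clopen.
Only trivial clopens (∅ and X) exist, so (X, τ) is connected.
Compute connected components by grouping points that agree on all clopens:
  component: {53, 54, 55, 56, 57, 58}


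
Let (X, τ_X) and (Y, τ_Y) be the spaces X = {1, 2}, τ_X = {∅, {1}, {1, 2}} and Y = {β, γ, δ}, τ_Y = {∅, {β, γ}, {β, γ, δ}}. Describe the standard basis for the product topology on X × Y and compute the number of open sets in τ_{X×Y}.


Basis B = {∅ × ∅, {1} × {β, γ}, {1} × {β, γ, δ}, {1, 2} × {β, γ}, {1, 2} × {β, γ, δ}}; |τ_{X×Y}| = 6.

Enumerate products U × V with U ∈ τ_X, V ∈ τ_Y (deduplicated):
  ∅ × ∅ = {} (∅)
  {1} × {β, γ} = {(1,β), (1,γ)}
  {1} × {β, γ, δ} = {(1,β), (1,γ), (1,δ)}
  {1, 2} × {β, γ} = {(1,β), (1,γ), (2,β), (2,γ)}
  {1, 2} × {β, γ, δ} = {(1,β), (1,γ), (1,δ), (2,β), (2,γ), (2,δ)}
These 5 distinct sets form the basis B.
Close under arbitrary unions to get τ_{X×Y}; counting gives |τ_{X×Y}| = 6.


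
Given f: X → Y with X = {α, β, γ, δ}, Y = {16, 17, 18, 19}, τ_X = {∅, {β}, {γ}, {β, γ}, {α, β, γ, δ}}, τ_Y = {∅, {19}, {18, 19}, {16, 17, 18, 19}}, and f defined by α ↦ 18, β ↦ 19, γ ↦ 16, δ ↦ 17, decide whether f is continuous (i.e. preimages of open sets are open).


f is NOT continuous.

Compute f^{-1}(U) for each U ∈ τ_Y:
  U = ∅: f^{-1}(U) = ∅ ∈ τ_X ✓.
  U = {19}: f^{-1}(U) = {β} ∈ τ_X ✓.
  U = {18, 19}: f^{-1}(U) = {α, β} ∉ τ_X ✗.
  U = {16, 17, 18, 19}: f^{-1}(U) = {α, β, γ, δ} ∈ τ_X ✓.
Found U = {18, 19} with f^{-1}(U) = {α, β} not in τ_X. Therefore f is NOT continuous.


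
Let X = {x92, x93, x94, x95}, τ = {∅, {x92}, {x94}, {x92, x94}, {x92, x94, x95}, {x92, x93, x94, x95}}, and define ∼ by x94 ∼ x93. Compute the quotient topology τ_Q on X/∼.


X/∼ = {[x92], [x93=x94], [x95]}; |τ_Q| = 3.

Equivalence classes: [x92], [x93=x94], [x95].
Quotient map π: X → X/∼ sends x92 ↦ [x92], x93 ↦ [x93=x94], x94 ↦ [x93=x94], x95 ↦ [x95].
For each subset V ⊆ X/∼, compute π^{-1}(V) ⊆ X and check whether π^{-1}(V) ∈ τ. V is open in τ_Q iff π^{-1}(V) ∈ τ.
  V = {}: π^{-1}(V) = ∅ ∈ τ ✓.
  V = {[x92]}: π^{-1}(V) = {x92} ∈ τ ✓.
  V = {[x93=x94]}: π^{-1}(V) = {x93, x94} ∉ τ ✗.
  V = {[x92], [x93=x94]}: π^{-1}(V) = {x92, x93, x94} ∉ τ ✗.
  V = {[x95]}: π^{-1}(V) = {x95} ∉ τ ✗.
  V = {[x92], [x95]}: π^{-1}(V) = {x92, x95} ∉ τ ✗.
  V = {[x93=x94], [x95]}: π^{-1}(V) = {x93, x94, x95} ∉ τ ✗.
  V = {[x92], [x93=x94], [x95]}: π^{-1}(V) = {x92, x93, x94, x95} ∈ τ ✓.
Open sets in the quotient: τ_Q = {{}, {[x92]}, {[x92], [x93=x94], [x95]}} (3 elements).


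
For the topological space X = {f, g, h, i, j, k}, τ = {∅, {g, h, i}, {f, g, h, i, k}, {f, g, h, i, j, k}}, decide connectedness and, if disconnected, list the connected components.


(X, τ) is connected.

Find clopen sets (U ∈ τ with X ∖ U ∈ τ):
  U = ∅, X ∖ U = {f, g, h, i, j, k} — both open, so U is clopen.
  U = {f, g, h, i, j, k}, X ∖ U = ∅ — both open, so U is clopen.
Only trivial clopens (∅ and X) exist, so (X, τ) is connected.
Compute connected components by grouping points that agree on all clopens:
  component: {f, g, h, i, j, k}


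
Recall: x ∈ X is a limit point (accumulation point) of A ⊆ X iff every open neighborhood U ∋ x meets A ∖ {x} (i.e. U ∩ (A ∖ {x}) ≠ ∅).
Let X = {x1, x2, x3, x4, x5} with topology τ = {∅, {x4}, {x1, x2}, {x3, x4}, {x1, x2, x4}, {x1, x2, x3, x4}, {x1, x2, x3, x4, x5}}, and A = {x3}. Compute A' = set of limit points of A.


A' = {x5}

For each x ∈ X, list the open sets U ∈ τ with x ∈ U, then check whether U ∩ (A ∖ {x}) ≠ ∅ for every such U.
  x = x1: open {x1, x2} ∋ x has {x1, x2} ∩ (A ∖ {x1}) = ∅, so x is NOT a limit point.
  x = x2: open {x1, x2} ∋ x has {x1, x2} ∩ (A ∖ {x2}) = ∅, so x is NOT a limit point.
  x = x3: open {x3, x4} ∋ x has {x3, x4} ∩ (A ∖ {x3}) = ∅, so x is NOT a limit point.
  x = x4: open {x4} ∋ x has {x4} ∩ (A ∖ {x4}) = ∅, so x is NOT a limit point.
  x = x5: opens ∋ x are {x1, x2, x3, x4, x5}; each meets A ∖ {x5}, so x IS a limit point.
Collecting: A' = {x5}.
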